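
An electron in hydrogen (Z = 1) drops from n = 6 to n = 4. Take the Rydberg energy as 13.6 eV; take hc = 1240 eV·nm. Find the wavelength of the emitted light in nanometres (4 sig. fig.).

2626 nm

ΔE = 13.60 × (1/4² − 1/6²) = 13.60 × 0.03472 = 0.4722 eV.
λ = hc/ΔE = 1240 / 0.4722 = 2626 nm.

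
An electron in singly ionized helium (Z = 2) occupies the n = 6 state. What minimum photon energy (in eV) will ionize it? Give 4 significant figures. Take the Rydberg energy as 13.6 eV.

E_n = −13.6 Z²/n² = −54.40/n² eV for Z = 2.
E_6 = −54.40/36 = −1.511 eV, so ionization (to E = 0) requires 1.511 eV.

1.511 eV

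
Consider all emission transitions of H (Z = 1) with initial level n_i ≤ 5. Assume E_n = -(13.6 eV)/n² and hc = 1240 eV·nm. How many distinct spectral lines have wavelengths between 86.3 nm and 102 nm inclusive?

2

Enumerate all n_i → n_f pairs with 1 ≤ n_f < n_i ≤ 5 and compute λ = 1240 / [13.6·1·(1/n_f² − 1/n_i²)].
Lines falling in [86.3, 102] nm: 5→1 (94.98 nm), 4→1 (97.25 nm).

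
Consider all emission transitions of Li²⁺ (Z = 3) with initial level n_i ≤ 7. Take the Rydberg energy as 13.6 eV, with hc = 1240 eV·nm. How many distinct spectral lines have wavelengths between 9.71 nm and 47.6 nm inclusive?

Enumerate all n_i → n_f pairs with 1 ≤ n_f < n_i ≤ 7 and compute λ = 1240 / [13.6·9·(1/n_f² − 1/n_i²)].
Lines falling in [9.71, 47.6] nm: 7→1 (10.34 nm), 6→1 (10.42 nm), 5→1 (10.55 nm), 4→1 (10.81 nm), 3→1 (11.40 nm), 2→1 (13.51 nm), 7→2 (44.12 nm), 6→2 (45.59 nm).

8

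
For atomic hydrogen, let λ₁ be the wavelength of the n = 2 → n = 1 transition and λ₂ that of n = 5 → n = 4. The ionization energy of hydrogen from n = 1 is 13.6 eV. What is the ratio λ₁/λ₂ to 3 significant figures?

λ ∝ 1/ΔE ∝ 1/(1/n_f² − 1/n_i²), and the Z² and hc factors cancel in the ratio.
λ₁/λ₂ = (1/4² − 1/5²)/(1/1² − 1/2²) = 0.02250/0.7500 = 0.0300.

0.0300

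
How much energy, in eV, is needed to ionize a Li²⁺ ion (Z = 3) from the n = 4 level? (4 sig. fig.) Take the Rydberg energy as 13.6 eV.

7.650 eV

E_n = −13.6 Z²/n² = −122.4/n² eV for Z = 3.
E_4 = −122.4/16 = −7.650 eV, so ionization (to E = 0) requires 7.650 eV.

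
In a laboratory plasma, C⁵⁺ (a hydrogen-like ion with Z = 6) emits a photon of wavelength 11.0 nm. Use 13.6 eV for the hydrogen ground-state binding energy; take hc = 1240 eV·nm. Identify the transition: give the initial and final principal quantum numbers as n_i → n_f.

n_i = 7, n_f = 2

The photon energy is ΔE = hc/λ = 1240 / 11.0 = 112.7 eV.
With Z = 6, ΔE = 489.6 × (1/n_f² − 1/n_i²), so 1/n_f² − 1/n_i² = 0.2302.
Trying n_f = 2 gives 1/n_i² = 0.01976, i.e. n_i ≈ 7; this pair matches.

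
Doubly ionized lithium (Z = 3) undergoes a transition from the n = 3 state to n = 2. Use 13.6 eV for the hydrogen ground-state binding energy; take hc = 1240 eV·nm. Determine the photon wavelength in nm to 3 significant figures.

For Z = 3 the level energies scale as Z², so the effective Rydberg energy is 13.6 × 9 = 122.4 eV.
ΔE = 122.4 × (1/2² − 1/3²) = 122.4 × 0.1389 = 17.00 eV.
λ = hc/ΔE = 1240 / 17.00 = 72.9 nm.

72.9 nm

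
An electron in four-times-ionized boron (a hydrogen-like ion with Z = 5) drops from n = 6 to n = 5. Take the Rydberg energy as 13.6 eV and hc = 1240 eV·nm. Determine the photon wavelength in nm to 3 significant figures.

298 nm

For Z = 5 the level energies scale as Z², so the effective Rydberg energy is 13.6 × 25 = 340.0 eV.
ΔE = 340.0 × (1/5² − 1/6²) = 340.0 × 0.01222 = 4.156 eV.
λ = hc/ΔE = 1240 / 4.156 = 298 nm.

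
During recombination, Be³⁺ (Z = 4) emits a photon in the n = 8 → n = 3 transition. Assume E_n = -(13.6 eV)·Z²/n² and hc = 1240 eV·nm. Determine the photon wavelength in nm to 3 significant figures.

For Z = 4 the level energies scale as Z², so the effective Rydberg energy is 13.6 × 16 = 217.6 eV.
ΔE = 217.6 × (1/3² − 1/8²) = 217.6 × 0.09549 = 20.78 eV.
λ = hc/ΔE = 1240 / 20.78 = 59.7 nm.

59.7 nm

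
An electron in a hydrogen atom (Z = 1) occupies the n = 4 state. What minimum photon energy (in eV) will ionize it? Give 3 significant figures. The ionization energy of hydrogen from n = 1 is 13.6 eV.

E_4 = −13.60/16 = −0.850 eV, so ionization (to E = 0) requires 0.850 eV.

0.850 eV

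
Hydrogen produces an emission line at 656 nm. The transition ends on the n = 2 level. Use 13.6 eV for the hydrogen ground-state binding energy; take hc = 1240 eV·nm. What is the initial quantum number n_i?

The photon energy is ΔE = hc/λ = 1240 / 656 = 1.890 eV.
With Z = 1, ΔE = 13.60 × (1/n_f² − 1/n_i²), so 1/n_f² − 1/n_i² = 0.1390.
With n_f = 2: 1/n_i² = 1/4 − 0.1390 = 0.1110, so n_i ≈ 3.00.

n_i = 3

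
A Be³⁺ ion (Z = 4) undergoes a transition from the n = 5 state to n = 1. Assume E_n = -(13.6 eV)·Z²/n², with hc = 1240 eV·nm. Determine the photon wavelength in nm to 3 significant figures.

5.94 nm

For Z = 4 the level energies scale as Z², so the effective Rydberg energy is 13.6 × 16 = 217.6 eV.
ΔE = 217.6 × (1/1² − 1/5²) = 217.6 × 0.9600 = 208.9 eV.
λ = hc/ΔE = 1240 / 208.9 = 5.94 nm.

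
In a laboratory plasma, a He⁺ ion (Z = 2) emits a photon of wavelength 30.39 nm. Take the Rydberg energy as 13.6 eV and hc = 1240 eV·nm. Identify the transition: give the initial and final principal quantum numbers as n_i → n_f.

The photon energy is ΔE = hc/λ = 1240 / 30.39 = 40.80 eV.
With Z = 2, ΔE = 54.40 × (1/n_f² − 1/n_i²), so 1/n_f² − 1/n_i² = 0.7501.
Trying n_f = 1 gives 1/n_i² = 0.2499, i.e. n_i ≈ 2; this pair matches.

n_i = 2, n_f = 1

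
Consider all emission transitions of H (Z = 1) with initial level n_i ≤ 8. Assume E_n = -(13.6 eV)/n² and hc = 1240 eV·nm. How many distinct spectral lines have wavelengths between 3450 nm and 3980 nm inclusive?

1

Enumerate all n_i → n_f pairs with 1 ≤ n_f < n_i ≤ 8 and compute λ = 1240 / [13.6·1·(1/n_f² − 1/n_i²)].
Lines falling in [3450, 3980] nm: 8→5 (3741 nm).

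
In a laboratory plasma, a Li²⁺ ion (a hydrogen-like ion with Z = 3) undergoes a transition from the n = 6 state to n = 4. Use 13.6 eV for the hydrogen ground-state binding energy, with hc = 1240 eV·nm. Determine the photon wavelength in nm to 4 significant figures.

For Z = 3 the level energies scale as Z², so the effective Rydberg energy is 13.6 × 9 = 122.4 eV.
ΔE = 122.4 × (1/4² − 1/6²) = 122.4 × 0.03472 = 4.250 eV.
λ = hc/ΔE = 1240 / 4.250 = 291.8 nm.

291.8 nm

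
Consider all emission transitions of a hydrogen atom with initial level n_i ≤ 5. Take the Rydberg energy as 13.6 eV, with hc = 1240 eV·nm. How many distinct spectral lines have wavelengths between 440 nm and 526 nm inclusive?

1

Enumerate all n_i → n_f pairs with 1 ≤ n_f < n_i ≤ 5 and compute λ = 1240 / [13.6·1·(1/n_f² − 1/n_i²)].
Lines falling in [440, 526] nm: 4→2 (486.3 nm).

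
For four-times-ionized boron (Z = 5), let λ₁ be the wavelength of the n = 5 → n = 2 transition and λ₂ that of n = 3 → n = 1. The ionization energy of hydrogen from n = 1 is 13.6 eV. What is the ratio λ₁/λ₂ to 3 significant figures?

4.23

λ ∝ 1/ΔE ∝ 1/(1/n_f² − 1/n_i²), and the Z² and hc factors cancel in the ratio.
λ₁/λ₂ = (1/1² − 1/3²)/(1/2² − 1/5²) = 0.8889/0.2100 = 4.23.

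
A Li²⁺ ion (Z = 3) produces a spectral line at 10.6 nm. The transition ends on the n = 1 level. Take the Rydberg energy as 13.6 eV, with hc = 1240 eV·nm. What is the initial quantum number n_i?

n_i = 5

The photon energy is ΔE = hc/λ = 1240 / 10.6 = 117.0 eV.
With Z = 3, ΔE = 122.4 × (1/n_f² − 1/n_i²), so 1/n_f² − 1/n_i² = 0.9557.
With n_f = 1: 1/n_i² = 1/1 − 0.9557 = 0.04427, so n_i ≈ 4.75.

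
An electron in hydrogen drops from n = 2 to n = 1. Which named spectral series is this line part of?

Lyman

The series is set by the lower level: n_f = 1 is the Lyman series.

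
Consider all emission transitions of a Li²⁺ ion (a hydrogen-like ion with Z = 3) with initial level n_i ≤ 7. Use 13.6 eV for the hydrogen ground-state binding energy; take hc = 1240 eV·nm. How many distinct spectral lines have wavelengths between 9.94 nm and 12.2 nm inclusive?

Enumerate all n_i → n_f pairs with 1 ≤ n_f < n_i ≤ 7 and compute λ = 1240 / [13.6·9·(1/n_f² − 1/n_i²)].
Lines falling in [9.94, 12.2] nm: 7→1 (10.34 nm), 6→1 (10.42 nm), 5→1 (10.55 nm), 4→1 (10.81 nm), 3→1 (11.40 nm).

5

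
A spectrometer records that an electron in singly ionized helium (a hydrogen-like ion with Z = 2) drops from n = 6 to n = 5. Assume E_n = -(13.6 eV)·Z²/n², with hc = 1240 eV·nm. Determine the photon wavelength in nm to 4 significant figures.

1865 nm

For Z = 2 the level energies scale as Z², so the effective Rydberg energy is 13.6 × 4 = 54.40 eV.
ΔE = 54.40 × (1/5² − 1/6²) = 54.40 × 0.01222 = 0.6649 eV.
λ = hc/ΔE = 1240 / 0.6649 = 1865 nm.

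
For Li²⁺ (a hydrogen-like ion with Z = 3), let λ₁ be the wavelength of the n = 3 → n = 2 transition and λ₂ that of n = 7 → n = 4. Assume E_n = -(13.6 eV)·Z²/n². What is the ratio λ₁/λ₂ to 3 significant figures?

0.303

λ ∝ 1/ΔE ∝ 1/(1/n_f² − 1/n_i²), and the Z² and hc factors cancel in the ratio.
λ₁/λ₂ = (1/4² − 1/7²)/(1/2² − 1/3²) = 0.04209/0.1389 = 0.303.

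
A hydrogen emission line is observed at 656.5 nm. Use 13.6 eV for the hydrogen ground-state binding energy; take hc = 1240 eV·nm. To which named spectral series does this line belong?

ΔE = 1240/656.5 = 1.889 eV.
This matches 13.6 × (1/2² − 1/3²), so n_f = 2: the Balmer series.

Balmer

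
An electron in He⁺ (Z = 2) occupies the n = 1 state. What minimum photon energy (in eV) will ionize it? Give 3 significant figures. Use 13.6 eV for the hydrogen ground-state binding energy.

54.4 eV

E_n = −13.6 Z²/n² = −54.40/n² eV for Z = 2.
E_1 = −54.40/1 = −54.4 eV, so ionization (to E = 0) requires 54.4 eV.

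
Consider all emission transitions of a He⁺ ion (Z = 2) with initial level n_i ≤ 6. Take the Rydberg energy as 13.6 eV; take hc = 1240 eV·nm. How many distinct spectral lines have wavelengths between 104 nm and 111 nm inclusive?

1

Enumerate all n_i → n_f pairs with 1 ≤ n_f < n_i ≤ 6 and compute λ = 1240 / [13.6·4·(1/n_f² − 1/n_i²)].
Lines falling in [104, 111] nm: 5→2 (108.5 nm).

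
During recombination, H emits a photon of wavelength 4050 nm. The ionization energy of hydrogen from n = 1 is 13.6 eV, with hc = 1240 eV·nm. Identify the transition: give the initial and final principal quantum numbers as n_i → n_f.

n_i = 5, n_f = 4

The photon energy is ΔE = hc/λ = 1240 / 4050 = 0.3062 eV.
With Z = 1, ΔE = 13.60 × (1/n_f² − 1/n_i²), so 1/n_f² − 1/n_i² = 0.02251.
Trying n_f = 4 gives 1/n_i² = 0.03999, i.e. n_i ≈ 5; this pair matches.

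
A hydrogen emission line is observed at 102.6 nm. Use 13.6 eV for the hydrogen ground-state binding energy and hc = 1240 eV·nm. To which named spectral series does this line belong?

Lyman

ΔE = 1240/102.6 = 12.09 eV.
This matches 13.6 × (1/1² − 1/3²), so n_f = 1: the Lyman series.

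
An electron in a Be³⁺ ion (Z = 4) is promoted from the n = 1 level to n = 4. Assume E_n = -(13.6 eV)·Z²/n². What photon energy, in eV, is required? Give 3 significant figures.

204 eV

The Bohr energies scale as Z², so for Z = 4: E_n = −217.6/n² eV.
E_4 = −217.6/16 = −13.60 eV and E_1 = −217.6/1 = −217.6 eV.
The photon energy is |E_4 − E_1| = 204 eV.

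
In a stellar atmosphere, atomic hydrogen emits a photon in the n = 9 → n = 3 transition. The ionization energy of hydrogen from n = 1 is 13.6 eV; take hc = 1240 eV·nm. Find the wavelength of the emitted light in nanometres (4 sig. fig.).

ΔE = 13.60 × (1/3² − 1/9²) = 13.60 × 0.09877 = 1.343 eV.
λ = hc/ΔE = 1240 / 1.343 = 923.2 nm.

923.2 nm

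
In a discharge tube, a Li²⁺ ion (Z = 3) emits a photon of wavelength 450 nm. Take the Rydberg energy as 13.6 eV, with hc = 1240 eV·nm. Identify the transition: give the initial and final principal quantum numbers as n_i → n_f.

The photon energy is ΔE = hc/λ = 1240 / 450 = 2.756 eV.
With Z = 3, ΔE = 122.4 × (1/n_f² − 1/n_i²), so 1/n_f² − 1/n_i² = 0.02251.
Trying n_f = 4 gives 1/n_i² = 0.03999, i.e. n_i ≈ 5; this pair matches.

n_i = 5, n_f = 4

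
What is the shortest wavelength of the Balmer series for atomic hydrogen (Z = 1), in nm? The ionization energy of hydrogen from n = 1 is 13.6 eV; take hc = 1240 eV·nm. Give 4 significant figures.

364.7 nm

The Balmer series has lower level n_f = 2; the series limit corresponds to n_i → ∞.
ΔE_max = 13.6 × 1 / 2² = 3.400 eV.
λ_min = 1240 / 3.400 = 364.7 nm.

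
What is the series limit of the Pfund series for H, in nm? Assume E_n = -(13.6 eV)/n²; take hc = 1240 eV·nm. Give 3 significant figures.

2280 nm

The Pfund series has lower level n_f = 5; the series limit corresponds to n_i → ∞.
ΔE_max = 13.6 × 1 / 5² = 0.5440 eV.
λ_min = 1240 / 0.5440 = 2280 nm.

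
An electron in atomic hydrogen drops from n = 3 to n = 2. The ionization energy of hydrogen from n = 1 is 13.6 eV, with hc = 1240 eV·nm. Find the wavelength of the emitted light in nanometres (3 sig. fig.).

656 nm

ΔE = 13.60 × (1/2² − 1/3²) = 13.60 × 0.1389 = 1.889 eV.
λ = hc/ΔE = 1240 / 1.889 = 656 nm.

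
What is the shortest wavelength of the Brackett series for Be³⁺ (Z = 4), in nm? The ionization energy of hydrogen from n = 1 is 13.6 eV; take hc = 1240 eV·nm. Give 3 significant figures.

91.2 nm

The Brackett series has lower level n_f = 4; the series limit corresponds to n_i → ∞.
ΔE_max = 13.6 × 16 / 4² = 13.60 eV.
λ_min = 1240 / 13.60 = 91.2 nm.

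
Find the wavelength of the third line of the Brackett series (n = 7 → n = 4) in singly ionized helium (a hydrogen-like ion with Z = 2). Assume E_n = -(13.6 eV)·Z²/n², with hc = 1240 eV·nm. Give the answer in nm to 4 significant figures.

The Brackett series terminates on n_f = 4; the third line has n_i = 4+3 = 7.
ΔE = 54.40 × (1/4² − 1/7²) = 2.290 eV.
λ = 1240 / 2.290 = 541.5 nm.

541.5 nm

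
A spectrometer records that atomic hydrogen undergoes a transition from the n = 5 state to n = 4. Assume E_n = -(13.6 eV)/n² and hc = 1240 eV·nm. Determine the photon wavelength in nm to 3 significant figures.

4050 nm

ΔE = 13.60 × (1/4² − 1/5²) = 13.60 × 0.02250 = 0.3060 eV.
λ = hc/ΔE = 1240 / 0.3060 = 4050 nm.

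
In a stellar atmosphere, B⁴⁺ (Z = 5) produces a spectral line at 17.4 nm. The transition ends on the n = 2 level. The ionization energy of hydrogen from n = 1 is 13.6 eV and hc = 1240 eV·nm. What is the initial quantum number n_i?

The photon energy is ΔE = hc/λ = 1240 / 17.4 = 71.26 eV.
With Z = 5, ΔE = 340.0 × (1/n_f² − 1/n_i²), so 1/n_f² − 1/n_i² = 0.2096.
With n_f = 2: 1/n_i² = 1/4 − 0.2096 = 0.04040, so n_i ≈ 4.98.

n_i = 5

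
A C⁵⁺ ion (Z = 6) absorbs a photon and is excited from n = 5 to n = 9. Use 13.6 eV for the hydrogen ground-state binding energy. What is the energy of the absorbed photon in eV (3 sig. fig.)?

13.5 eV

The Bohr energies scale as Z², so for Z = 6: E_n = −489.6/n² eV.
E_9 = −489.6/81 = −6.044 eV and E_5 = −489.6/25 = −19.58 eV.
The photon energy is |E_9 − E_5| = 13.5 eV.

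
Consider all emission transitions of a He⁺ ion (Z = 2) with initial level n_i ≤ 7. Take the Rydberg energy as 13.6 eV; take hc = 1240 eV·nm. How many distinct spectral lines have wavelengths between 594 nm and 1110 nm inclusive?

Enumerate all n_i → n_f pairs with 1 ≤ n_f < n_i ≤ 7 and compute λ = 1240 / [13.6·4·(1/n_f² − 1/n_i²)].
Lines falling in [594, 1110] nm: 6→4 (656.5 nm), 5→4 (1013 nm).

2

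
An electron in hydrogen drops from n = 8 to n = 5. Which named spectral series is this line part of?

Pfund

The series is set by the lower level: n_f = 5 is the Pfund series.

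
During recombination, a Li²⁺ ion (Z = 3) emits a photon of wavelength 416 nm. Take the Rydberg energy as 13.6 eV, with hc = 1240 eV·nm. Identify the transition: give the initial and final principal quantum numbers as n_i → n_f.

n_i = 8, n_f = 5

The photon energy is ΔE = hc/λ = 1240 / 416 = 2.981 eV.
With Z = 3, ΔE = 122.4 × (1/n_f² − 1/n_i²), so 1/n_f² − 1/n_i² = 0.02435.
Trying n_f = 5 gives 1/n_i² = 0.01565, i.e. n_i ≈ 8; this pair matches.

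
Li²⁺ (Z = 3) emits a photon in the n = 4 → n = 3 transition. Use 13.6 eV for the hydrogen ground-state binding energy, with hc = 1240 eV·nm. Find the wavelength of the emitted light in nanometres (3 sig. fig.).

For Z = 3 the level energies scale as Z², so the effective Rydberg energy is 13.6 × 9 = 122.4 eV.
ΔE = 122.4 × (1/3² − 1/4²) = 122.4 × 0.04861 = 5.950 eV.
λ = hc/ΔE = 1240 / 5.950 = 208 nm.

208 nm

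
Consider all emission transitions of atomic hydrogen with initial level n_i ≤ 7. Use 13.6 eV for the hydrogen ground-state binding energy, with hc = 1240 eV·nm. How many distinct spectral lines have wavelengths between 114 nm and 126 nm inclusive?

1

Enumerate all n_i → n_f pairs with 1 ≤ n_f < n_i ≤ 7 and compute λ = 1240 / [13.6·1·(1/n_f² − 1/n_i²)].
Lines falling in [114, 126] nm: 2→1 (121.6 nm).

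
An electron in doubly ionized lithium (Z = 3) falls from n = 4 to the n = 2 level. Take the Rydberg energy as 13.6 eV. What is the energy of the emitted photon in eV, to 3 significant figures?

23.0 eV

The Bohr energies scale as Z², so for Z = 3: E_n = −122.4/n² eV.
E_4 = −122.4/16 = −7.650 eV and E_2 = −122.4/4 = −30.60 eV.
The photon energy is |E_4 − E_2| = 23.0 eV.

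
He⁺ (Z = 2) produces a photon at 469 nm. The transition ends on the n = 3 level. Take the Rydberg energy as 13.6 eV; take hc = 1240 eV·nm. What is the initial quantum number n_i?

The photon energy is ΔE = hc/λ = 1240 / 469 = 2.644 eV.
With Z = 2, ΔE = 54.40 × (1/n_f² − 1/n_i²), so 1/n_f² − 1/n_i² = 0.04860.
With n_f = 3: 1/n_i² = 1/9 − 0.04860 = 0.06251, so n_i ≈ 4.00.

n_i = 4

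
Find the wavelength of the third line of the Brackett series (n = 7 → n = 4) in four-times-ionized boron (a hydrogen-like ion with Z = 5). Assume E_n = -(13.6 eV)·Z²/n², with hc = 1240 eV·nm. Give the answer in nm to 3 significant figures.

86.6 nm

The Brackett series terminates on n_f = 4; the third line has n_i = 4+3 = 7.
ΔE = 340.0 × (1/4² − 1/7²) = 14.31 eV.
λ = 1240 / 14.31 = 86.6 nm.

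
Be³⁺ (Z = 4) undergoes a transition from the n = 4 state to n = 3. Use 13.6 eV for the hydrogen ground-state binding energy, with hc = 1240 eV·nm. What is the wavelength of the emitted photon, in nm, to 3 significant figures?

For Z = 4 the level energies scale as Z², so the effective Rydberg energy is 13.6 × 16 = 217.6 eV.
ΔE = 217.6 × (1/3² − 1/4²) = 217.6 × 0.04861 = 10.58 eV.
λ = hc/ΔE = 1240 / 10.58 = 117 nm.

117 nm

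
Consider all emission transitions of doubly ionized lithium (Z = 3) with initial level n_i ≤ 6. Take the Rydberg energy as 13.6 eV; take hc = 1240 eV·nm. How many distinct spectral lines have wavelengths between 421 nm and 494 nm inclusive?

1

Enumerate all n_i → n_f pairs with 1 ≤ n_f < n_i ≤ 6 and compute λ = 1240 / [13.6·9·(1/n_f² − 1/n_i²)].
Lines falling in [421, 494] nm: 5→4 (450.3 nm).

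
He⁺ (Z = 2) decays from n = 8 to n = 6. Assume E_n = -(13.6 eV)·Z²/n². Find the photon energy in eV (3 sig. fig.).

The Bohr energies scale as Z², so for Z = 2: E_n = −54.40/n² eV.
E_8 = −54.40/64 = −0.8500 eV and E_6 = −54.40/36 = −1.511 eV.
The photon energy is |E_8 − E_6| = 0.661 eV.

0.661 eV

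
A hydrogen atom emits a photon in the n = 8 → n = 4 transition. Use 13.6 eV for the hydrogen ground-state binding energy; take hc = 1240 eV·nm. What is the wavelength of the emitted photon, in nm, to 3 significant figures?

1950 nm

ΔE = 13.60 × (1/4² − 1/8²) = 13.60 × 0.04688 = 0.6375 eV.
λ = hc/ΔE = 1240 / 0.6375 = 1950 nm.
This line belongs to the Brackett series.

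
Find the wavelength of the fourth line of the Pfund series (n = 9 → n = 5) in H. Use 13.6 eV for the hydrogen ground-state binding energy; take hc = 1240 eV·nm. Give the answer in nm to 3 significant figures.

The Pfund series terminates on n_f = 5; the fourth line has n_i = 5+4 = 9.
ΔE = 13.60 × (1/5² − 1/9²) = 0.3761 eV.
λ = 1240 / 0.3761 = 3300 nm.

3300 nm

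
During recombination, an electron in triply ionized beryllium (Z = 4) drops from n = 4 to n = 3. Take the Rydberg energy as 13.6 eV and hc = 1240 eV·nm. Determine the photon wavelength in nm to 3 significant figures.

117 nm

For Z = 4 the level energies scale as Z², so the effective Rydberg energy is 13.6 × 16 = 217.6 eV.
ΔE = 217.6 × (1/3² − 1/4²) = 217.6 × 0.04861 = 10.58 eV.
λ = hc/ΔE = 1240 / 10.58 = 117 nm.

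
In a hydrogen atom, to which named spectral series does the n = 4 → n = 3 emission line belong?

The series is set by the lower level: n_f = 3 is the Paschen series.

Paschen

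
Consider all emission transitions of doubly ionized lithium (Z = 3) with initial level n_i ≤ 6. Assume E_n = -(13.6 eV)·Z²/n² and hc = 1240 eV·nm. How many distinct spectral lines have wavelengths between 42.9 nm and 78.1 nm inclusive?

4

Enumerate all n_i → n_f pairs with 1 ≤ n_f < n_i ≤ 6 and compute λ = 1240 / [13.6·9·(1/n_f² − 1/n_i²)].
Lines falling in [42.9, 78.1] nm: 6→2 (45.59 nm), 5→2 (48.24 nm), 4→2 (54.03 nm), 3→2 (72.94 nm).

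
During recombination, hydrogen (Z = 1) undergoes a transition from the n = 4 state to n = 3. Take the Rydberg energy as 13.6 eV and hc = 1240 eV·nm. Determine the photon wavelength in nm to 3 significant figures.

1880 nm

ΔE = 13.60 × (1/3² − 1/4²) = 13.60 × 0.04861 = 0.6611 eV.
λ = hc/ΔE = 1240 / 0.6611 = 1880 nm.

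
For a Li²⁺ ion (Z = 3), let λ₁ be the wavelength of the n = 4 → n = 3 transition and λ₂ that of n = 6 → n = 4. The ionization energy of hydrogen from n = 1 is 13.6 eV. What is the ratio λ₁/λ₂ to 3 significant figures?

0.714

λ ∝ 1/ΔE ∝ 1/(1/n_f² − 1/n_i²), and the Z² and hc factors cancel in the ratio.
λ₁/λ₂ = (1/4² − 1/6²)/(1/3² − 1/4²) = 0.03472/0.04861 = 0.714.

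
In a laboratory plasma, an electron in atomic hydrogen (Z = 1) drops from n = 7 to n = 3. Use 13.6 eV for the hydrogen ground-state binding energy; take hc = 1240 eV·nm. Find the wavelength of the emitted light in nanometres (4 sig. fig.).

ΔE = 13.60 × (1/3² − 1/7²) = 13.60 × 0.09070 = 1.234 eV.
λ = hc/ΔE = 1240 / 1.234 = 1005 nm.
This line belongs to the Paschen series.

1005 nm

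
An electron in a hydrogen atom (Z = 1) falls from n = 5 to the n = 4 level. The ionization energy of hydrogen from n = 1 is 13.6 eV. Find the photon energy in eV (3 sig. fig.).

E_5 = −13.60/25 = −0.5440 eV and E_4 = −13.60/16 = −0.8500 eV.
The photon energy is |E_5 − E_4| = 0.306 eV.

0.306 eV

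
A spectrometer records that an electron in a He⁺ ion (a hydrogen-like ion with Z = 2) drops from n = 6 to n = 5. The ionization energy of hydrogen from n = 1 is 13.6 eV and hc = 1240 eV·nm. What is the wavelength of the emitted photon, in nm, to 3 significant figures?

For Z = 2 the level energies scale as Z², so the effective Rydberg energy is 13.6 × 4 = 54.40 eV.
ΔE = 54.40 × (1/5² − 1/6²) = 54.40 × 0.01222 = 0.6649 eV.
λ = hc/ΔE = 1240 / 0.6649 = 1860 nm.

1860 nm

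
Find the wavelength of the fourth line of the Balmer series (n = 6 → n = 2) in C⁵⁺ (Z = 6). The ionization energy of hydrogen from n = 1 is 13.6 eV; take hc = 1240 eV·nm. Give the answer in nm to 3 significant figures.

11.4 nm

The Balmer series terminates on n_f = 2; the fourth line has n_i = 2+4 = 6.
ΔE = 489.6 × (1/2² − 1/6²) = 108.8 eV.
λ = 1240 / 108.8 = 11.4 nm.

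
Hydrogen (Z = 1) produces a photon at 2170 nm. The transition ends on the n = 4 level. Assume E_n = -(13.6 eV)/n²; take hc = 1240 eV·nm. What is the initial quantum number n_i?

n_i = 7

The photon energy is ΔE = hc/λ = 1240 / 2170 = 0.5714 eV.
With Z = 1, ΔE = 13.60 × (1/n_f² − 1/n_i²), so 1/n_f² − 1/n_i² = 0.04202.
With n_f = 4: 1/n_i² = 1/16 − 0.04202 = 0.02048, so n_i ≈ 6.99.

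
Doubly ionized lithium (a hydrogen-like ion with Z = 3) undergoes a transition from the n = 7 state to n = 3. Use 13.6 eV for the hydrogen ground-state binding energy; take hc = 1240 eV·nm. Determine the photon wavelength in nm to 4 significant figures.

111.7 nm

For Z = 3 the level energies scale as Z², so the effective Rydberg energy is 13.6 × 9 = 122.4 eV.
ΔE = 122.4 × (1/3² − 1/7²) = 122.4 × 0.09070 = 11.10 eV.
λ = hc/ΔE = 1240 / 11.10 = 111.7 nm.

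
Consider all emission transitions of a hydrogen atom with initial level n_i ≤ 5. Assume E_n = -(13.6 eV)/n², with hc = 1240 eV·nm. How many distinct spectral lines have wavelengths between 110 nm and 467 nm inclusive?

2

Enumerate all n_i → n_f pairs with 1 ≤ n_f < n_i ≤ 5 and compute λ = 1240 / [13.6·1·(1/n_f² − 1/n_i²)].
Lines falling in [110, 467] nm: 2→1 (121.6 nm), 5→2 (434.2 nm).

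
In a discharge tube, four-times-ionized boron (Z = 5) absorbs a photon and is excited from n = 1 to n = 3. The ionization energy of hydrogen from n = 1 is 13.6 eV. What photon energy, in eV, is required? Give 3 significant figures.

The Bohr energies scale as Z², so for Z = 5: E_n = −340.0/n² eV.
E_3 = −340.0/9 = −37.78 eV and E_1 = −340.0/1 = −340.0 eV.
The photon energy is |E_3 − E_1| = 302 eV.

302 eV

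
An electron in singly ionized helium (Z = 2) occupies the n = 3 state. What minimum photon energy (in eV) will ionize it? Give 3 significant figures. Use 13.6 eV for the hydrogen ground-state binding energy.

E_n = −13.6 Z²/n² = −54.40/n² eV for Z = 2.
E_3 = −54.40/9 = −6.04 eV, so ionization (to E = 0) requires 6.04 eV.

6.04 eV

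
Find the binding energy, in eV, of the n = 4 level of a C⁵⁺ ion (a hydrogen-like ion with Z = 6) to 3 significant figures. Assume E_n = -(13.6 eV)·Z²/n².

E_n = −13.6 Z²/n² = −489.6/n² eV for Z = 6.
E_4 = −489.6/16 = −30.6 eV, so ionization (to E = 0) requires 30.6 eV.

30.6 eV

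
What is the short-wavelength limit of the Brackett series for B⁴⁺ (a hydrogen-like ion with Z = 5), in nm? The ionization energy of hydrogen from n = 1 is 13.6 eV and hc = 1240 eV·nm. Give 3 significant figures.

The Brackett series has lower level n_f = 4; the series limit corresponds to n_i → ∞.
ΔE_max = 13.6 × 25 / 4² = 21.25 eV.
λ_min = 1240 / 21.25 = 58.4 nm.

58.4 nm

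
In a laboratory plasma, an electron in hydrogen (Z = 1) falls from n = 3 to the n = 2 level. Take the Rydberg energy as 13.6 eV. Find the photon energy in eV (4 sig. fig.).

E_3 = −13.60/9 = −1.511 eV and E_2 = −13.60/4 = −3.400 eV.
The photon energy is |E_3 − E_2| = 1.889 eV.

1.889 eV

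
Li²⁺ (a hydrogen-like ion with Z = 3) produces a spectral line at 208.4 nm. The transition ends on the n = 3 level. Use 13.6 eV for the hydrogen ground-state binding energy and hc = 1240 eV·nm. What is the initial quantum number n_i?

The photon energy is ΔE = hc/λ = 1240 / 208.4 = 5.950 eV.
With Z = 3, ΔE = 122.4 × (1/n_f² − 1/n_i²), so 1/n_f² − 1/n_i² = 0.04861.
With n_f = 3: 1/n_i² = 1/9 − 0.04861 = 0.06250, so n_i ≈ 4.00.

n_i = 4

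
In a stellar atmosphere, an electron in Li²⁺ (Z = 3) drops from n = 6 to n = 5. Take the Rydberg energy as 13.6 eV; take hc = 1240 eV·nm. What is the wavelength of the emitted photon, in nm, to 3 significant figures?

829 nm

For Z = 3 the level energies scale as Z², so the effective Rydberg energy is 13.6 × 9 = 122.4 eV.
ΔE = 122.4 × (1/5² − 1/6²) = 122.4 × 0.01222 = 1.496 eV.
λ = hc/ΔE = 1240 / 1.496 = 829 nm.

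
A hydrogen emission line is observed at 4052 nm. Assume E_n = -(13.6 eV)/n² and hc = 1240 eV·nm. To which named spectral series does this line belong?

ΔE = 1240/4052 = 0.3060 eV.
This matches 13.6 × (1/4² − 1/5²), so n_f = 4: the Brackett series.

Brackett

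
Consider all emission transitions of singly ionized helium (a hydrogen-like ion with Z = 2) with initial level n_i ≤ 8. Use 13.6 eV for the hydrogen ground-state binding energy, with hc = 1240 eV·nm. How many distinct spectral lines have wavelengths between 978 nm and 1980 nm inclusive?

Enumerate all n_i → n_f pairs with 1 ≤ n_f < n_i ≤ 8 and compute λ = 1240 / [13.6·4·(1/n_f² − 1/n_i²)].
Lines falling in [978, 1980] nm: 5→4 (1013 nm), 7→5 (1163 nm), 6→5 (1865 nm), 8→6 (1876 nm).

4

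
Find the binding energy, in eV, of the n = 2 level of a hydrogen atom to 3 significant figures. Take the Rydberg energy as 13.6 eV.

E_2 = −13.60/4 = −3.40 eV, so ionization (to E = 0) requires 3.40 eV.

3.40 eV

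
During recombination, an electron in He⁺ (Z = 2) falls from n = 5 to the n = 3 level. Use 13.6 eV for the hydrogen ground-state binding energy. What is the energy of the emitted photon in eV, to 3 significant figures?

3.87 eV

The Bohr energies scale as Z², so for Z = 2: E_n = −54.40/n² eV.
E_5 = −54.40/25 = −2.176 eV and E_3 = −54.40/9 = −6.044 eV.
The photon energy is |E_5 − E_3| = 3.87 eV.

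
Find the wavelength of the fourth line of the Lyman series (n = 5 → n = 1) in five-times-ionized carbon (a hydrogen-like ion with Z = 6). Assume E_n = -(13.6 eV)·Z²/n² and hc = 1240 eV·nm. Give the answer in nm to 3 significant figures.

2.64 nm

The Lyman series terminates on n_f = 1; the fourth line has n_i = 1+4 = 5.
ΔE = 489.6 × (1/1² − 1/5²) = 470.0 eV.
λ = 1240 / 470.0 = 2.64 nm.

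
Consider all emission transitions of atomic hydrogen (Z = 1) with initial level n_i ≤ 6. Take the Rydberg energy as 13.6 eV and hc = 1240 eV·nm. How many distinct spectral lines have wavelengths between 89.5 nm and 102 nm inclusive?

Enumerate all n_i → n_f pairs with 1 ≤ n_f < n_i ≤ 6 and compute λ = 1240 / [13.6·1·(1/n_f² − 1/n_i²)].
Lines falling in [89.5, 102] nm: 6→1 (93.78 nm), 5→1 (94.98 nm), 4→1 (97.25 nm).

3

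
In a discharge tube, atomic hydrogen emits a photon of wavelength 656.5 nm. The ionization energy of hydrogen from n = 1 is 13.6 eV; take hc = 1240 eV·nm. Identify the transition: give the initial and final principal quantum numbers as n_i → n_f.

The photon energy is ΔE = hc/λ = 1240 / 656.5 = 1.889 eV.
With Z = 1, ΔE = 13.60 × (1/n_f² − 1/n_i²), so 1/n_f² − 1/n_i² = 0.1389.
Trying n_f = 2 gives 1/n_i² = 0.1111, i.e. n_i ≈ 3; this pair matches.

n_i = 3, n_f = 2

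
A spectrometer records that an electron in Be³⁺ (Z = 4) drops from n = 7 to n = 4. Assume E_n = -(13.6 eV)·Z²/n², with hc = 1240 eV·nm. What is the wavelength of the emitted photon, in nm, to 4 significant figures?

135.4 nm

For Z = 4 the level energies scale as Z², so the effective Rydberg energy is 13.6 × 16 = 217.6 eV.
ΔE = 217.6 × (1/4² − 1/7²) = 217.6 × 0.04209 = 9.159 eV.
λ = hc/ΔE = 1240 / 9.159 = 135.4 nm.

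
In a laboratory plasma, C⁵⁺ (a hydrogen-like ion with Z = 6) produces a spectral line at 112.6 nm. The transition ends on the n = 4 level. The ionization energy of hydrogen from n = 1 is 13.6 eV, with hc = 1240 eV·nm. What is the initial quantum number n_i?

n_i = 5

The photon energy is ΔE = hc/λ = 1240 / 112.6 = 11.01 eV.
With Z = 6, ΔE = 489.6 × (1/n_f² − 1/n_i²), so 1/n_f² − 1/n_i² = 0.02249.
With n_f = 4: 1/n_i² = 1/16 − 0.02249 = 0.04001, so n_i ≈ 5.00.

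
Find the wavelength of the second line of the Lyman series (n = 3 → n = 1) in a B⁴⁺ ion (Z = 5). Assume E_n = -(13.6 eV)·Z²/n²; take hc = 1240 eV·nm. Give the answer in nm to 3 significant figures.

The Lyman series terminates on n_f = 1; the second line has n_i = 1+2 = 3.
ΔE = 340.0 × (1/1² − 1/3²) = 302.2 eV.
λ = 1240 / 302.2 = 4.10 nm.

4.10 nm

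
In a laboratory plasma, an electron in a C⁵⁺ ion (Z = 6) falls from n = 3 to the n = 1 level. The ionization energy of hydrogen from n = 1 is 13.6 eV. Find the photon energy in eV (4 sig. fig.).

435.2 eV

The Bohr energies scale as Z², so for Z = 6: E_n = −489.6/n² eV.
E_3 = −489.6/9 = −54.40 eV and E_1 = −489.6/1 = −489.6 eV.
The photon energy is |E_3 − E_1| = 435.2 eV.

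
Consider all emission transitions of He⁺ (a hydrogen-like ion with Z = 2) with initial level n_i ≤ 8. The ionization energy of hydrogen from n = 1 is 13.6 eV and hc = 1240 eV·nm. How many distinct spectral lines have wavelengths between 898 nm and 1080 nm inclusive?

2

Enumerate all n_i → n_f pairs with 1 ≤ n_f < n_i ≤ 8 and compute λ = 1240 / [13.6·4·(1/n_f² − 1/n_i²)].
Lines falling in [898, 1080] nm: 8→5 (935.1 nm), 5→4 (1013 nm).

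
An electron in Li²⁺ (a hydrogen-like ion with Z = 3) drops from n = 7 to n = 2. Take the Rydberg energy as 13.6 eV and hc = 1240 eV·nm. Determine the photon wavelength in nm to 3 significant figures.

44.1 nm

For Z = 3 the level energies scale as Z², so the effective Rydberg energy is 13.6 × 9 = 122.4 eV.
ΔE = 122.4 × (1/2² − 1/7²) = 122.4 × 0.2296 = 28.10 eV.
λ = hc/ΔE = 1240 / 28.10 = 44.1 nm.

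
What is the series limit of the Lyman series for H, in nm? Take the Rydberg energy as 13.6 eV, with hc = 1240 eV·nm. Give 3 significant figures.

The Lyman series has lower level n_f = 1; the series limit corresponds to n_i → ∞.
ΔE_max = 13.6 × 1 / 1² = 13.60 eV.
λ_min = 1240 / 13.60 = 91.2 nm.

91.2 nm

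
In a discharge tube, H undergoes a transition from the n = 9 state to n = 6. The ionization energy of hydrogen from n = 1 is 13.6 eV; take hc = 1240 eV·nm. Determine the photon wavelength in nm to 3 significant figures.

ΔE = 13.60 × (1/6² − 1/9²) = 13.60 × 0.01543 = 0.2099 eV.
λ = hc/ΔE = 1240 / 0.2099 = 5910 nm.

5910 nm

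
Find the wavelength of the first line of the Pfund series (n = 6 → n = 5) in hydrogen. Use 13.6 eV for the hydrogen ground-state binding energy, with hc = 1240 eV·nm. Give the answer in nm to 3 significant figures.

7460 nm

The Pfund series terminates on n_f = 5; the first line has n_i = 5+1 = 6.
ΔE = 13.60 × (1/5² − 1/6²) = 0.1662 eV.
λ = 1240 / 0.1662 = 7460 nm.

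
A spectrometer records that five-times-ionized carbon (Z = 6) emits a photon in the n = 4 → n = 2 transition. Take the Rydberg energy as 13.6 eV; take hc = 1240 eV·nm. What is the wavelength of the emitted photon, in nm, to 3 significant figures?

For Z = 6 the level energies scale as Z², so the effective Rydberg energy is 13.6 × 36 = 489.6 eV.
ΔE = 489.6 × (1/2² − 1/4²) = 489.6 × 0.1875 = 91.80 eV.
λ = hc/ΔE = 1240 / 91.80 = 13.5 nm.

13.5 nm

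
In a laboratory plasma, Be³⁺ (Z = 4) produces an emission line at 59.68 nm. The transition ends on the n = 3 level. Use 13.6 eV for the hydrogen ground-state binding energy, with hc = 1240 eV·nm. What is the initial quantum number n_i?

n_i = 8

The photon energy is ΔE = hc/λ = 1240 / 59.68 = 20.78 eV.
With Z = 4, ΔE = 217.6 × (1/n_f² − 1/n_i²), so 1/n_f² − 1/n_i² = 0.09548.
With n_f = 3: 1/n_i² = 1/9 − 0.09548 = 0.01563, so n_i ≈ 8.00.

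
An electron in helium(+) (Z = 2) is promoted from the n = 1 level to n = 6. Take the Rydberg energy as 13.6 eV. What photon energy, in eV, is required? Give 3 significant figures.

The Bohr energies scale as Z², so for Z = 2: E_n = −54.40/n² eV.
E_6 = −54.40/36 = −1.511 eV and E_1 = −54.40/1 = −54.40 eV.
The photon energy is |E_6 − E_1| = 52.9 eV.

52.9 eV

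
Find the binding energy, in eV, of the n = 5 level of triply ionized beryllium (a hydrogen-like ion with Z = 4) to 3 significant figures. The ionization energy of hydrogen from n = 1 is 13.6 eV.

E_n = −13.6 Z²/n² = −217.6/n² eV for Z = 4.
E_5 = −217.6/25 = −8.70 eV, so ionization (to E = 0) requires 8.70 eV.

8.70 eV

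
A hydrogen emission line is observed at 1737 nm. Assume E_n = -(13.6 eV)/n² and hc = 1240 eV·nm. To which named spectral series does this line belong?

Brackett

ΔE = 1240/1737 = 0.7139 eV.
This matches 13.6 × (1/4² − 1/10²), so n_f = 4: the Brackett series.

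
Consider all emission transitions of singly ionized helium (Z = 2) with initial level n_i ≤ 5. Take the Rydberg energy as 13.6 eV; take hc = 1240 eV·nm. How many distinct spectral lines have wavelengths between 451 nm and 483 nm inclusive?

1

Enumerate all n_i → n_f pairs with 1 ≤ n_f < n_i ≤ 5 and compute λ = 1240 / [13.6·4·(1/n_f² − 1/n_i²)].
Lines falling in [451, 483] nm: 4→3 (468.9 nm).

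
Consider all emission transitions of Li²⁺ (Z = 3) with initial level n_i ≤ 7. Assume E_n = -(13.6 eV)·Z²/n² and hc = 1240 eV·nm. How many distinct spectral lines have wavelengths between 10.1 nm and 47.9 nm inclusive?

Enumerate all n_i → n_f pairs with 1 ≤ n_f < n_i ≤ 7 and compute λ = 1240 / [13.6·9·(1/n_f² − 1/n_i²)].
Lines falling in [10.1, 47.9] nm: 7→1 (10.34 nm), 6→1 (10.42 nm), 5→1 (10.55 nm), 4→1 (10.81 nm), 3→1 (11.40 nm), 2→1 (13.51 nm), 7→2 (44.12 nm), 6→2 (45.59 nm).

8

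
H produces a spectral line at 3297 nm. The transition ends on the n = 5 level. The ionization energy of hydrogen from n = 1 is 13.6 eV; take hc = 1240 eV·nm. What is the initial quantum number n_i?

The photon energy is ΔE = hc/λ = 1240 / 3297 = 0.3761 eV.
With Z = 1, ΔE = 13.60 × (1/n_f² − 1/n_i²), so 1/n_f² − 1/n_i² = 0.02765.
With n_f = 5: 1/n_i² = 1/25 − 0.02765 = 0.01235, so n_i ≈ 9.00.

n_i = 9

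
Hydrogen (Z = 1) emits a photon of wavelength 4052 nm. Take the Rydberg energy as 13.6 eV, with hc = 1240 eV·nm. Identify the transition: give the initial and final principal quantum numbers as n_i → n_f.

The photon energy is ΔE = hc/λ = 1240 / 4052 = 0.3060 eV.
With Z = 1, ΔE = 13.60 × (1/n_f² − 1/n_i²), so 1/n_f² − 1/n_i² = 0.02250.
Trying n_f = 4 gives 1/n_i² = 0.04000, i.e. n_i ≈ 5; this pair matches.

n_i = 5, n_f = 4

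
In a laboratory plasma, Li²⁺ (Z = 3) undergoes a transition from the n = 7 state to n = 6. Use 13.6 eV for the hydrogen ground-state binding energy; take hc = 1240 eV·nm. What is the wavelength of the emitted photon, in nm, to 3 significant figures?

For Z = 3 the level energies scale as Z², so the effective Rydberg energy is 13.6 × 9 = 122.4 eV.
ΔE = 122.4 × (1/6² − 1/7²) = 122.4 × 0.007370 = 0.9020 eV.
λ = hc/ΔE = 1240 / 0.9020 = 1370 nm.

1370 nm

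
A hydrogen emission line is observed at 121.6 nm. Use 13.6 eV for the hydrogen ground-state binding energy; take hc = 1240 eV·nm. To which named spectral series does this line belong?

Lyman

ΔE = 1240/121.6 = 10.20 eV.
This matches 13.6 × (1/1² − 1/2²), so n_f = 1: the Lyman series.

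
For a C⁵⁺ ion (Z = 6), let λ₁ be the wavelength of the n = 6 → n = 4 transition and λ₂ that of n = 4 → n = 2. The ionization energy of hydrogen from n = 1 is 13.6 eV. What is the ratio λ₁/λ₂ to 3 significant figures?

λ ∝ 1/ΔE ∝ 1/(1/n_f² − 1/n_i²), and the Z² and hc factors cancel in the ratio.
λ₁/λ₂ = (1/2² − 1/4²)/(1/4² − 1/6²) = 0.1875/0.03472 = 5.40.

5.40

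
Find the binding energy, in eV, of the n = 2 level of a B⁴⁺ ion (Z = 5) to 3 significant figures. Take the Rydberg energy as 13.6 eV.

85.0 eV

E_n = −13.6 Z²/n² = −340.0/n² eV for Z = 5.
E_2 = −340.0/4 = −85.0 eV, so ionization (to E = 0) requires 85.0 eV.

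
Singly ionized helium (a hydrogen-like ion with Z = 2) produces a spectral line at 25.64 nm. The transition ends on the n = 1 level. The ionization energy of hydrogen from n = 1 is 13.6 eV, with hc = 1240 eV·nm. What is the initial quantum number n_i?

The photon energy is ΔE = hc/λ = 1240 / 25.64 = 48.36 eV.
With Z = 2, ΔE = 54.40 × (1/n_f² − 1/n_i²), so 1/n_f² − 1/n_i² = 0.8890.
With n_f = 1: 1/n_i² = 1/1 − 0.8890 = 0.1110, so n_i ≈ 3.00.

n_i = 3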